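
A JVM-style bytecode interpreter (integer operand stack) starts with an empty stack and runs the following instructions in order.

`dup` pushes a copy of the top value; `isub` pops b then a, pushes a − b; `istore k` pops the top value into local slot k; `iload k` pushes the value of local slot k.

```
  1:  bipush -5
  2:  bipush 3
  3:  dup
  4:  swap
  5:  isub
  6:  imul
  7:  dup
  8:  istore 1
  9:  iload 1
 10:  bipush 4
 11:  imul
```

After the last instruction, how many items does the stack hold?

bipush -5 → [-5]
bipush 3  → [-5, 3]
dup       → [-5, 3, 3]
swap      → [-5, 3, 3]
isub      → [-5, 0]
imul      → [0]
dup       → [0, 0]
istore 1  → [0]
iload 1   → [0, 0]
bipush 4  → [0, 0, 4]
imul      → [0, 0]

2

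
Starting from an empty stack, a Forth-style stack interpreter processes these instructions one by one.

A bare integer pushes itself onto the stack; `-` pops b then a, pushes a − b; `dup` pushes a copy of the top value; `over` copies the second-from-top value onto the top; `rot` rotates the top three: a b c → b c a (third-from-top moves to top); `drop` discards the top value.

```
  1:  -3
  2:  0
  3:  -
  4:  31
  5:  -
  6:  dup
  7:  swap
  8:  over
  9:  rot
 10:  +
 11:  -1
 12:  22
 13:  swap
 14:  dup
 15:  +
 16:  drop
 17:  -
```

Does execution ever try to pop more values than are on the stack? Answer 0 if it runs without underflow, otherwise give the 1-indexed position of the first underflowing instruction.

0

-3   : [-3]
0    : [-3, 0]
-    : [-3]
31   : [-3, 31]
-    : [-34]
dup  : [-34, -34]
swap : [-34, -34]
over : [-34, -34, -34]
rot  : [-34, -34, -34]
+    : [-34, -68]
-1   : [-34, -68, -1]
22   : [-34, -68, -1, 22]
swap : [-34, -68, 22, -1]
dup  : [-34, -68, 22, -1, -1]
+    : [-34, -68, 22, -2]
drop : [-34, -68, 22]
-    : [-34, -90]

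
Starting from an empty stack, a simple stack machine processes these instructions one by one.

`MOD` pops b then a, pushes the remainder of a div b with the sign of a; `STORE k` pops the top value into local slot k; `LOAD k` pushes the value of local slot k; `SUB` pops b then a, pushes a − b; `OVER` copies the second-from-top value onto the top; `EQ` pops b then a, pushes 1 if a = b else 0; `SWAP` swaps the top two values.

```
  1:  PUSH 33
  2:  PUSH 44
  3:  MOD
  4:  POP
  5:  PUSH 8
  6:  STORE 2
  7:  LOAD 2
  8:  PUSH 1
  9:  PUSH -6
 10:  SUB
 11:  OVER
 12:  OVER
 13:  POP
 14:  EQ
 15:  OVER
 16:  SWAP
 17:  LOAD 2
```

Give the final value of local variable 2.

8

PUSH 33 → 33
PUSH 44 → 33 44
MOD     → 33
POP     → (empty)
PUSH 8  → 8
STORE 2 → (empty)
LOAD 2  → 8
PUSH 1  → 8 1
PUSH -6 → 8 1 -6
SUB     → 8 7
OVER    → 8 7 8
OVER    → 8 7 8 7
POP     → 8 7 8
EQ      → 8 0
OVER    → 8 0 8
SWAP    → 8 8 0
LOAD 2  → 8 8 0 8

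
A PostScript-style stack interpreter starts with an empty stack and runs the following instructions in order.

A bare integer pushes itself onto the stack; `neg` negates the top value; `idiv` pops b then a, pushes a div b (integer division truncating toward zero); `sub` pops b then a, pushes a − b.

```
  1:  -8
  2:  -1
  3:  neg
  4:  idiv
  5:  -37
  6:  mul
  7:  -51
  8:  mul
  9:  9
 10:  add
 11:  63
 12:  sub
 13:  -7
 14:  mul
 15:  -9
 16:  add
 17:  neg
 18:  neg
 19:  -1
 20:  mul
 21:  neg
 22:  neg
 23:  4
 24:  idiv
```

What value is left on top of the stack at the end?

-8    -8
-1    -8 -1
neg   -8 1
idiv  -8
-37   -8 -37
mul   296
-51   296 -51
mul   -15096
9     -15096 9
add   -15087
63    -15087 63
sub   -15150
-7    -15150 -7
mul   106050
-9    106050 -9
add   106041
neg   -106041
neg   106041
-1    106041 -1
mul   -106041
neg   106041
neg   -106041
4     -106041 4
idiv  -26510

-26510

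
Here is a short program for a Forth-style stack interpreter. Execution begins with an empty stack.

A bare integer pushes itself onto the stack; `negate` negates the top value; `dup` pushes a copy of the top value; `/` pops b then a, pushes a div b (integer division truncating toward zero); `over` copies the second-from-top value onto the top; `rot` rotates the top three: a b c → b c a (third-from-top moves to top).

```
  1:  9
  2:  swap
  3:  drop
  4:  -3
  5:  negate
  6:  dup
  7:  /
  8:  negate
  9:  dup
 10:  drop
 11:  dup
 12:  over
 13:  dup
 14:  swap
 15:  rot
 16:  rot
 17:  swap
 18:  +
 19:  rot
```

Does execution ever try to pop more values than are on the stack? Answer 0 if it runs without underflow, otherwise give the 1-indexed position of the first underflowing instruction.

2

9 : 9
swap  — needs 2 operands, stack has 1 → underflow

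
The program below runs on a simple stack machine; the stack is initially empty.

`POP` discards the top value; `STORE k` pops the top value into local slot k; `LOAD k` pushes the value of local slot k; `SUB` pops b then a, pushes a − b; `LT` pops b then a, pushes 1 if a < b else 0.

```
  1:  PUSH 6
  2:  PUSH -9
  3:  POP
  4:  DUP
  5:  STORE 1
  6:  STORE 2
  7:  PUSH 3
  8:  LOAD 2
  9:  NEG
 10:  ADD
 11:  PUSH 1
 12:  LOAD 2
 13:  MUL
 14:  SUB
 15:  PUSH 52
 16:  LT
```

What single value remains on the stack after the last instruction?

PUSH 6   6
PUSH -9  6 -9
POP      6
DUP      6 6
STORE 1  6
STORE 2  (empty)
PUSH 3   3
LOAD 2   3 6
NEG      3 -6
ADD      -3
PUSH 1   -3 1
LOAD 2   -3 1 6
MUL      -3 6
SUB      -9
PUSH 52  -9 52
LT       1

1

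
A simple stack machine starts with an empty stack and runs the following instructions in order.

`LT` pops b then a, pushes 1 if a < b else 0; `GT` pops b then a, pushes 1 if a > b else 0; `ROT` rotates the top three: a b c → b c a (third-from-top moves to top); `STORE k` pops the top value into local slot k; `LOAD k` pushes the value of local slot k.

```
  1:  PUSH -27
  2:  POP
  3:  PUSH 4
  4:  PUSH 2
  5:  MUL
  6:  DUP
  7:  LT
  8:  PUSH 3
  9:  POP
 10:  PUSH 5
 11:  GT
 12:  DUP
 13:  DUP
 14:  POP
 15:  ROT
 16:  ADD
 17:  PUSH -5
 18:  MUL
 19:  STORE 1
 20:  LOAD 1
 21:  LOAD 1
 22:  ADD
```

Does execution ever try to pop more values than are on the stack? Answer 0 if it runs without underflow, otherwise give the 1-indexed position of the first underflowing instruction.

15

PUSH -27 : [-27]
POP      : []
PUSH 4   : [4]
PUSH 2   : [4, 2]
MUL      : [8]
DUP      : [8, 8]
LT       : [0]
PUSH 3   : [0, 3]
POP      : [0]
PUSH 5   : [0, 5]
GT       : [0]
DUP      : [0, 0]
DUP      : [0, 0, 0]
POP      : [0, 0]
ROT  — needs 3 operands, stack has 2 → underflow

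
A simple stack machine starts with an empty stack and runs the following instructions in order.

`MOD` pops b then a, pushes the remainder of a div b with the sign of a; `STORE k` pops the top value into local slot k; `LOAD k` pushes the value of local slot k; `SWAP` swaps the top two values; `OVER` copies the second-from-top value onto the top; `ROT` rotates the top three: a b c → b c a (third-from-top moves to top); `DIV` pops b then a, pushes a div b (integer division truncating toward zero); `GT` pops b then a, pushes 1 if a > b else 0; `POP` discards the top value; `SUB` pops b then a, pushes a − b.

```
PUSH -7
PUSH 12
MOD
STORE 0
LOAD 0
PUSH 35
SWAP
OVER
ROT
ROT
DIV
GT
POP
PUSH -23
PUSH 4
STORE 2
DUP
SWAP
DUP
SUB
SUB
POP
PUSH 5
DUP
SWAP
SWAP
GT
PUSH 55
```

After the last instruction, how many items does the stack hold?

2

PUSH -7  → -7
PUSH 12  → -7 12
MOD      → -7
STORE 0  → (empty)
LOAD 0   → -7
PUSH 35  → -7 35
SWAP     → 35 -7
OVER     → 35 -7 35
ROT      → -7 35 35
ROT      → 35 35 -7
DIV      → 35 -5
GT       → 1
POP      → (empty)
PUSH -23 → -23
PUSH 4   → -23 4
STORE 2  → -23
DUP      → -23 -23
SWAP     → -23 -23
DUP      → -23 -23 -23
SUB      → -23 0
SUB      → -23
POP      → (empty)
PUSH 5   → 5
DUP      → 5 5
SWAP     → 5 5
SWAP     → 5 5
GT       → 0
PUSH 55  → 0 55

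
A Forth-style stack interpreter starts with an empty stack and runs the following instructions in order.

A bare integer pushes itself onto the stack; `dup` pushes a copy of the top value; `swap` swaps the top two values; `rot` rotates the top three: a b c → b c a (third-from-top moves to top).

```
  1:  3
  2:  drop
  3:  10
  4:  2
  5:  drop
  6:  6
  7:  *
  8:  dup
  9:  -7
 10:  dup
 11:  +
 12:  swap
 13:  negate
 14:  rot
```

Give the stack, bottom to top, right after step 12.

[60, -14, 60]

3    -> 3
drop -> (empty)
10   -> 10
2    -> 10 2
drop -> 10
6    -> 10 6
*    -> 60
dup  -> 60 60
-7   -> 60 60 -7
dup  -> 60 60 -7 -7
+    -> 60 60 -14
swap -> 60 -14 60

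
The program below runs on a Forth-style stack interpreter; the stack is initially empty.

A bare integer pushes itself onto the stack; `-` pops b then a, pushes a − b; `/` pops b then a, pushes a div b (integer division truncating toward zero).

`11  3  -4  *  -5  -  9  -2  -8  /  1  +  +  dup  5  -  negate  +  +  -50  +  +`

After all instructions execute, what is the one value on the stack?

-41

11     : [11]
3      : [11, 3]
-4     : [11, 3, -4]
*      : [11, -12]
-5     : [11, -12, -5]
-      : [11, -7]
9      : [11, -7, 9]
-2     : [11, -7, 9, -2]
-8     : [11, -7, 9, -2, -8]
/      : [11, -7, 9, 0]
1      : [11, -7, 9, 0, 1]
+      : [11, -7, 9, 1]
+      : [11, -7, 10]
dup    : [11, -7, 10, 10]
5      : [11, -7, 10, 10, 5]
-      : [11, -7, 10, 5]
negate : [11, -7, 10, -5]
+      : [11, -7, 5]
+      : [11, -2]
-50    : [11, -2, -50]
+      : [11, -52]
+      : [-41]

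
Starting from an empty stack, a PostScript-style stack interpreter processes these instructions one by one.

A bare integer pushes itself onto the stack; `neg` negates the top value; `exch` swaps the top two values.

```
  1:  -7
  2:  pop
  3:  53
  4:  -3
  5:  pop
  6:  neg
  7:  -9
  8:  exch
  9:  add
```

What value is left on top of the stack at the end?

-62

-7   → -7
pop  → (empty)
53   → 53
-3   → 53 -3
pop  → 53
neg  → -53
-9   → -53 -9
exch → -9 -53
add  → -62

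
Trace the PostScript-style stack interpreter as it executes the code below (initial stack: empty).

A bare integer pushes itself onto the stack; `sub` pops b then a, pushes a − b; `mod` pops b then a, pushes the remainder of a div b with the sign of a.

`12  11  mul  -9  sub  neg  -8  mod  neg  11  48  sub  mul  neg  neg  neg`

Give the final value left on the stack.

12  → [12]
11  → [12, 11]
mul → [132]
-9  → [132, -9]
sub → [141]
neg → [-141]
-8  → [-141, -8]
mod → [-5]
neg → [5]
11  → [5, 11]
48  → [5, 11, 48]
sub → [5, -37]
mul → [-185]
neg → [185]
neg → [-185]
neg → [185]

185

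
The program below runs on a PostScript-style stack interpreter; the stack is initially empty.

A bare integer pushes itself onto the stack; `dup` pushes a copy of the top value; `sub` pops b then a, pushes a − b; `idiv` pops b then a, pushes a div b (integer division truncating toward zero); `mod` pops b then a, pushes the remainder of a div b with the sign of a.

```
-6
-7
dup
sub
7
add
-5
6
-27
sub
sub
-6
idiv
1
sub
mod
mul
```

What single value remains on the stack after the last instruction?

-12

-6   -> -6
-7   -> -6 -7
dup  -> -6 -7 -7
sub  -> -6 0
7    -> -6 0 7
add  -> -6 7
-5   -> -6 7 -5
6    -> -6 7 -5 6
-27  -> -6 7 -5 6 -27
sub  -> -6 7 -5 33
sub  -> -6 7 -38
-6   -> -6 7 -38 -6
idiv -> -6 7 6
1    -> -6 7 6 1
sub  -> -6 7 5
mod  -> -6 2
mul  -> -12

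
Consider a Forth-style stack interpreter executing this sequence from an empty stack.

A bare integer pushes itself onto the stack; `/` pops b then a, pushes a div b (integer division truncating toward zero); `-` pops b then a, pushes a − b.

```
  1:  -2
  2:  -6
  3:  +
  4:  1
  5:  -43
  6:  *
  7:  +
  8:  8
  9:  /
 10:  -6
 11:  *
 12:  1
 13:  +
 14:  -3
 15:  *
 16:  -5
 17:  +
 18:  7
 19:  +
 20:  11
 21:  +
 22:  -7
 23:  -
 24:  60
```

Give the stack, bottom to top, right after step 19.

-2  -> -2
-6  -> -2 -6
+   -> -8
1   -> -8 1
-43 -> -8 1 -43
*   -> -8 -43
+   -> -51
8   -> -51 8
/   -> -6
-6  -> -6 -6
*   -> 36
1   -> 36 1
+   -> 37
-3  -> 37 -3
*   -> -111
-5  -> -111 -5
+   -> -116
7   -> -116 7
+   -> -109

[-109]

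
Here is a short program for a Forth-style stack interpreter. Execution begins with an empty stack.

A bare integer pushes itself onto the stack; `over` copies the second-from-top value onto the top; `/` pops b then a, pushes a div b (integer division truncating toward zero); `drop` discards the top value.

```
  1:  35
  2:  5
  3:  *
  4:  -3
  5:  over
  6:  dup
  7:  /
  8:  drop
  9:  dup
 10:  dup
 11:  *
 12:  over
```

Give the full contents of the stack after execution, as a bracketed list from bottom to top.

[175, -3, 9, -3]

35   : 35
5    : 35 5
*    : 175
-3   : 175 -3
over : 175 -3 175
dup  : 175 -3 175 175
/    : 175 -3 1
drop : 175 -3
dup  : 175 -3 -3
dup  : 175 -3 -3 -3
*    : 175 -3 9
over : 175 -3 9 -3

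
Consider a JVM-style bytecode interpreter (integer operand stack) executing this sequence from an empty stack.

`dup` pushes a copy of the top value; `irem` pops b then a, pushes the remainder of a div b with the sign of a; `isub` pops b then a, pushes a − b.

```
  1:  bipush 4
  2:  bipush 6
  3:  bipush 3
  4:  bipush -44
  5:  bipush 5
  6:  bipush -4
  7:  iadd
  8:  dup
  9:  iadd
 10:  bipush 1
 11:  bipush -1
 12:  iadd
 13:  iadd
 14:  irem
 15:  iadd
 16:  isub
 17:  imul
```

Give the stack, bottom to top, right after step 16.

[4, 3]

bipush 4    4
bipush 6    4 6
bipush 3    4 6 3
bipush -44  4 6 3 -44
bipush 5    4 6 3 -44 5
bipush -4   4 6 3 -44 5 -4
iadd        4 6 3 -44 1
dup         4 6 3 -44 1 1
iadd        4 6 3 -44 2
bipush 1    4 6 3 -44 2 1
bipush -1   4 6 3 -44 2 1 -1
iadd        4 6 3 -44 2 0
iadd        4 6 3 -44 2
irem        4 6 3 0
iadd        4 6 3
isub        4 3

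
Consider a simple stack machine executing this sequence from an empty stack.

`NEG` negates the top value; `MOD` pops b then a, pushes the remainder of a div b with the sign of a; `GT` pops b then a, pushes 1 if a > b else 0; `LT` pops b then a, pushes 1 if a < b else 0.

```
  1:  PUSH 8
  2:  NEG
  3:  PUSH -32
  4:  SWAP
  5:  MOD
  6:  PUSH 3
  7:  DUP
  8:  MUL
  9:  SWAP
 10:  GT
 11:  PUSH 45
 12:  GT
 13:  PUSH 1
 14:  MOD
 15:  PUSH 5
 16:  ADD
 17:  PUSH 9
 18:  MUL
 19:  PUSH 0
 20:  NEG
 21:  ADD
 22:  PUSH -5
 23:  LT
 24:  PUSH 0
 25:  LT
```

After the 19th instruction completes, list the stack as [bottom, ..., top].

[45, 0]

PUSH 8   → 8
NEG      → -8
PUSH -32 → -8 -32
SWAP     → -32 -8
MOD      → 0
PUSH 3   → 0 3
DUP      → 0 3 3
MUL      → 0 9
SWAP     → 9 0
GT       → 1
PUSH 45  → 1 45
GT       → 0
PUSH 1   → 0 1
MOD      → 0
PUSH 5   → 0 5
ADD      → 5
PUSH 9   → 5 9
MUL      → 45
PUSH 0   → 45 0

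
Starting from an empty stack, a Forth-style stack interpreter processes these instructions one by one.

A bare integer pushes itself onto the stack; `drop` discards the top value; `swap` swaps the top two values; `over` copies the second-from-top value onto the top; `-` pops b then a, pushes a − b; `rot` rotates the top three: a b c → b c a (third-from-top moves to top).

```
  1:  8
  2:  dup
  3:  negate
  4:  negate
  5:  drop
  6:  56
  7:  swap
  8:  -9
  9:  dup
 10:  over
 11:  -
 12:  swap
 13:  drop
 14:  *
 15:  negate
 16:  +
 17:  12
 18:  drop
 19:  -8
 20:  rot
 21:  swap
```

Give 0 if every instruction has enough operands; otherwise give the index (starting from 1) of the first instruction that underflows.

8       8
dup     8 8
negate  8 -8
negate  8 8
drop    8
56      8 56
swap    56 8
-9      56 8 -9
dup     56 8 -9 -9
over    56 8 -9 -9 -9
-       56 8 -9 0
swap    56 8 0 -9
drop    56 8 0
*       56 0
negate  56 0
+       56
12      56 12
drop    56
-8      56 -8
rot  — needs 3 operands, stack has 2 → underflow

20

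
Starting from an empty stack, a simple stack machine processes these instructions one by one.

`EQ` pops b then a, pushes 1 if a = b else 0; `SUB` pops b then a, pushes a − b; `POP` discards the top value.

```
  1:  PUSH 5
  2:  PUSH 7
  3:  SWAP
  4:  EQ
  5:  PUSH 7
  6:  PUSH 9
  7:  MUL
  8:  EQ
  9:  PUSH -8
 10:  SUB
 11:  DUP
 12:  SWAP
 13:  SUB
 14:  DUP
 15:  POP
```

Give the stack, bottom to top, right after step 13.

[0]

PUSH 5  -> 5
PUSH 7  -> 5 7
SWAP    -> 7 5
EQ      -> 0
PUSH 7  -> 0 7
PUSH 9  -> 0 7 9
MUL     -> 0 63
EQ      -> 0
PUSH -8 -> 0 -8
SUB     -> 8
DUP     -> 8 8
SWAP    -> 8 8
SUB     -> 0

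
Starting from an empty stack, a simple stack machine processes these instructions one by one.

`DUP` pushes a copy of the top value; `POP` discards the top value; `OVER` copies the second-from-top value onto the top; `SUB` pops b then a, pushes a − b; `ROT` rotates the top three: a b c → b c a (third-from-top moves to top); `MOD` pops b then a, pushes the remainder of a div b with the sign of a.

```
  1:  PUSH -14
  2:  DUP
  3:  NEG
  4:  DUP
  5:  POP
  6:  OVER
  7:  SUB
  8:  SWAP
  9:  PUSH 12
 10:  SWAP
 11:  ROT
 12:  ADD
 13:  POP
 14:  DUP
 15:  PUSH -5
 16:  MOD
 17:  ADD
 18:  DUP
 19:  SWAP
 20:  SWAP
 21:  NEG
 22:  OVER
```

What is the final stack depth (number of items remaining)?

PUSH -14  [-14]
DUP       [-14, -14]
NEG       [-14, 14]
DUP       [-14, 14, 14]
POP       [-14, 14]
OVER      [-14, 14, -14]
SUB       [-14, 28]
SWAP      [28, -14]
PUSH 12   [28, -14, 12]
SWAP      [28, 12, -14]
ROT       [12, -14, 28]
ADD       [12, 14]
POP       [12]
DUP       [12, 12]
PUSH -5   [12, 12, -5]
MOD       [12, 2]
ADD       [14]
DUP       [14, 14]
SWAP      [14, 14]
SWAP      [14, 14]
NEG       [14, -14]
OVER      [14, -14, 14]

3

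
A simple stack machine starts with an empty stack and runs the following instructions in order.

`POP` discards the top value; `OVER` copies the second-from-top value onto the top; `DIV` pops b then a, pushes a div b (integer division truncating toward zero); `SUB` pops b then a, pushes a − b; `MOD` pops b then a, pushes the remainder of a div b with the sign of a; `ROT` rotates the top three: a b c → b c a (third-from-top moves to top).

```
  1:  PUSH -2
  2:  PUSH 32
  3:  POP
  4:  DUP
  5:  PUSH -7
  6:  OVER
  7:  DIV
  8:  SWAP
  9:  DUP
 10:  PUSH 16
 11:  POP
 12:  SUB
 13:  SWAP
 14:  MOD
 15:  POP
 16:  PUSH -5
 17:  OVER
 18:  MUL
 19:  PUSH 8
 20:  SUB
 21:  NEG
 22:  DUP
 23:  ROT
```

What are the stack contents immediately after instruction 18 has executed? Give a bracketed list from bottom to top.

[-2, 10]

PUSH -2 → -2
PUSH 32 → -2 32
POP     → -2
DUP     → -2 -2
PUSH -7 → -2 -2 -7
OVER    → -2 -2 -7 -2
DIV     → -2 -2 3
SWAP    → -2 3 -2
DUP     → -2 3 -2 -2
PUSH 16 → -2 3 -2 -2 16
POP     → -2 3 -2 -2
SUB     → -2 3 0
SWAP    → -2 0 3
MOD     → -2 0
POP     → -2
PUSH -5 → -2 -5
OVER    → -2 -5 -2
MUL     → -2 10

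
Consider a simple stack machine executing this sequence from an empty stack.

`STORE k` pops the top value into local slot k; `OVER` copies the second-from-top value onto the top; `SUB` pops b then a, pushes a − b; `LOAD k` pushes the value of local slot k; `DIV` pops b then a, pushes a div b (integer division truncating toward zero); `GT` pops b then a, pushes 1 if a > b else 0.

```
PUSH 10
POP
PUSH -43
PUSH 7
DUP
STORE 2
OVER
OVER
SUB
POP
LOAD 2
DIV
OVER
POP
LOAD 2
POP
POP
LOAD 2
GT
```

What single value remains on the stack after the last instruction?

0

PUSH 10  → [10]
POP      → []
PUSH -43 → [-43]
PUSH 7   → [-43, 7]
DUP      → [-43, 7, 7]
STORE 2  → [-43, 7]
OVER     → [-43, 7, -43]
OVER     → [-43, 7, -43, 7]
SUB      → [-43, 7, -50]
POP      → [-43, 7]
LOAD 2   → [-43, 7, 7]
DIV      → [-43, 1]
OVER     → [-43, 1, -43]
POP      → [-43, 1]
LOAD 2   → [-43, 1, 7]
POP      → [-43, 1]
POP      → [-43]
LOAD 2   → [-43, 7]
GT       → [0]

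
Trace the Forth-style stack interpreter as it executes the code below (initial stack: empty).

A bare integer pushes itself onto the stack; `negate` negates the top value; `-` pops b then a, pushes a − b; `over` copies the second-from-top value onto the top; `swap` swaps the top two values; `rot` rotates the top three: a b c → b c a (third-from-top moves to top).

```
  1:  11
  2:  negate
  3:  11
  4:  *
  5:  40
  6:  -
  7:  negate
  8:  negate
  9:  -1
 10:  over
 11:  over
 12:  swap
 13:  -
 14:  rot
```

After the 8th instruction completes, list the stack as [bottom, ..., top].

[-161]

11     -> [11]
negate -> [-11]
11     -> [-11, 11]
*      -> [-121]
40     -> [-121, 40]
-      -> [-161]
negate -> [161]
negate -> [-161]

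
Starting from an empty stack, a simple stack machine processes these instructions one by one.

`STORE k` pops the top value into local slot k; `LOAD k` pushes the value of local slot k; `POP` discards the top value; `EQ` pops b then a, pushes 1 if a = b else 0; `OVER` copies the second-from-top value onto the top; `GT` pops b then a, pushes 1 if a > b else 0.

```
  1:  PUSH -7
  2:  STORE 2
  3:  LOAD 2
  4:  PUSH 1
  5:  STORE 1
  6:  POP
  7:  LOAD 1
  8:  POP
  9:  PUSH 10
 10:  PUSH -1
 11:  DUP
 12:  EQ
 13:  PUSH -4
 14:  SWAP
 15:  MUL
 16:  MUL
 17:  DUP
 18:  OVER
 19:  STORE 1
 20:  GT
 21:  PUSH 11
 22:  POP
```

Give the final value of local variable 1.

PUSH -7 -> -7
STORE 2 -> (empty)
LOAD 2  -> -7
PUSH 1  -> -7 1
STORE 1 -> -7
POP     -> (empty)
LOAD 1  -> 1
POP     -> (empty)
PUSH 10 -> 10
PUSH -1 -> 10 -1
DUP     -> 10 -1 -1
EQ      -> 10 1
PUSH -4 -> 10 1 -4
SWAP    -> 10 -4 1
MUL     -> 10 -4
MUL     -> -40
DUP     -> -40 -40
OVER    -> -40 -40 -40
STORE 1 -> -40 -40
GT      -> 0
PUSH 11 -> 0 11
POP     -> 0

-40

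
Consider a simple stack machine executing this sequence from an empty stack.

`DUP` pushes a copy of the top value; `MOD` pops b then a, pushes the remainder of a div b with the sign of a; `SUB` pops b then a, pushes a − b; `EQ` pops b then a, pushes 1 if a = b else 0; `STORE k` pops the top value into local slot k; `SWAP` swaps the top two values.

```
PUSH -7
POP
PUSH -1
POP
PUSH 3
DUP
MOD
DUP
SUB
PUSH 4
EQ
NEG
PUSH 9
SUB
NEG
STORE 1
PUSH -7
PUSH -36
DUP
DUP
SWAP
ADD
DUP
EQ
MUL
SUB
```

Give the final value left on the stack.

29

PUSH -7   [-7]
POP       []
PUSH -1   [-1]
POP       []
PUSH 3    [3]
DUP       [3, 3]
MOD       [0]
DUP       [0, 0]
SUB       [0]
PUSH 4    [0, 4]
EQ        [0]
NEG       [0]
PUSH 9    [0, 9]
SUB       [-9]
NEG       [9]
STORE 1   []
PUSH -7   [-7]
PUSH -36  [-7, -36]
DUP       [-7, -36, -36]
DUP       [-7, -36, -36, -36]
SWAP      [-7, -36, -36, -36]
ADD       [-7, -36, -72]
DUP       [-7, -36, -72, -72]
EQ        [-7, -36, 1]
MUL       [-7, -36]
SUB       [29]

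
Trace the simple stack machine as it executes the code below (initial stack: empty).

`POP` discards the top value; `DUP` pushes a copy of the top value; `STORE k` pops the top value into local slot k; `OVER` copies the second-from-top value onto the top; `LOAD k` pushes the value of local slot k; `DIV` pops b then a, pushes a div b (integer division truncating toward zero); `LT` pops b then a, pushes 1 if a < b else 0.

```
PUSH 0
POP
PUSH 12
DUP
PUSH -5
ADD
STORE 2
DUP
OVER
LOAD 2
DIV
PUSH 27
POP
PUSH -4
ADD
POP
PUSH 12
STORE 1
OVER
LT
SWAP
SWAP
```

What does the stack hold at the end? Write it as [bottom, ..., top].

PUSH 0  : 0
POP     : (empty)
PUSH 12 : 12
DUP     : 12 12
PUSH -5 : 12 12 -5
ADD     : 12 7
STORE 2 : 12
DUP     : 12 12
OVER    : 12 12 12
LOAD 2  : 12 12 12 7
DIV     : 12 12 1
PUSH 27 : 12 12 1 27
POP     : 12 12 1
PUSH -4 : 12 12 1 -4
ADD     : 12 12 -3
POP     : 12 12
PUSH 12 : 12 12 12
STORE 1 : 12 12
OVER    : 12 12 12
LT      : 12 0
SWAP    : 0 12
SWAP    : 12 0

[12, 0]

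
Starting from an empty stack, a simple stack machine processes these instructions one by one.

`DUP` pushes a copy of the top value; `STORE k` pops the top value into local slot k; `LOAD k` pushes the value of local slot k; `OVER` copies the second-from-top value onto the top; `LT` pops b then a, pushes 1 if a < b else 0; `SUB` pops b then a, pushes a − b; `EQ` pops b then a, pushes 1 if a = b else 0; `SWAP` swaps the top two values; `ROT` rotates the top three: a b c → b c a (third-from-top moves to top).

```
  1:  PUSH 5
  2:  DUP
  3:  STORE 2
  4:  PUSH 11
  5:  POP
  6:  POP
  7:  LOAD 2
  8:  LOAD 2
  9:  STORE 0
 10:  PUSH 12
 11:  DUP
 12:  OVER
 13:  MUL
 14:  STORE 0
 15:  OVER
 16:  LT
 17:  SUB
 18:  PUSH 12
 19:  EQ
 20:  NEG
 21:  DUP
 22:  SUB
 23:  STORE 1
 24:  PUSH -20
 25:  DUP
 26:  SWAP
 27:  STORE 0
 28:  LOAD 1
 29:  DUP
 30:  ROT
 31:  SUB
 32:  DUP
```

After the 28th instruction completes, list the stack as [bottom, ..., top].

PUSH 5   -> 5
DUP      -> 5 5
STORE 2  -> 5
PUSH 11  -> 5 11
POP      -> 5
POP      -> (empty)
LOAD 2   -> 5
LOAD 2   -> 5 5
STORE 0  -> 5
PUSH 12  -> 5 12
DUP      -> 5 12 12
OVER     -> 5 12 12 12
MUL      -> 5 12 144
STORE 0  -> 5 12
OVER     -> 5 12 5
LT       -> 5 0
SUB      -> 5
PUSH 12  -> 5 12
EQ       -> 0
NEG      -> 0
DUP      -> 0 0
SUB      -> 0
STORE 1  -> (empty)
PUSH -20 -> -20
DUP      -> -20 -20
SWAP     -> -20 -20
STORE 0  -> -20
LOAD 1   -> -20 0

[-20, 0]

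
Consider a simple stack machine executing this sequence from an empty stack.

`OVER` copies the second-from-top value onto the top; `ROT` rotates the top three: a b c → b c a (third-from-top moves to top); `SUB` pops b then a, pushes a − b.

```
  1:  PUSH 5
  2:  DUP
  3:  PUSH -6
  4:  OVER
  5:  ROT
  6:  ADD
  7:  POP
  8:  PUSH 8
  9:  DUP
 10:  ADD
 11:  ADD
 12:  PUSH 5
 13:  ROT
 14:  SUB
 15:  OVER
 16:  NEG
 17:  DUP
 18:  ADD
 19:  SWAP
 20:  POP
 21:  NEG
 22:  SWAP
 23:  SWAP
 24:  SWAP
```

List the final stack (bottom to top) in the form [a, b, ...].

[20, 10]

PUSH 5  → 5
DUP     → 5 5
PUSH -6 → 5 5 -6
OVER    → 5 5 -6 5
ROT     → 5 -6 5 5
ADD     → 5 -6 10
POP     → 5 -6
PUSH 8  → 5 -6 8
DUP     → 5 -6 8 8
ADD     → 5 -6 16
ADD     → 5 10
PUSH 5  → 5 10 5
ROT     → 10 5 5
SUB     → 10 0
OVER    → 10 0 10
NEG     → 10 0 -10
DUP     → 10 0 -10 -10
ADD     → 10 0 -20
SWAP    → 10 -20 0
POP     → 10 -20
NEG     → 10 20
SWAP    → 20 10
SWAP    → 10 20
SWAP    → 20 10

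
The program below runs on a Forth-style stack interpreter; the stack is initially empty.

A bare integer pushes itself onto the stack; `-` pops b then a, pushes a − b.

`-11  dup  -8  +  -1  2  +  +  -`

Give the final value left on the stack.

-11 → -11
dup → -11 -11
-8  → -11 -11 -8
+   → -11 -19
-1  → -11 -19 -1
2   → -11 -19 -1 2
+   → -11 -19 1
+   → -11 -18
-   → 7

7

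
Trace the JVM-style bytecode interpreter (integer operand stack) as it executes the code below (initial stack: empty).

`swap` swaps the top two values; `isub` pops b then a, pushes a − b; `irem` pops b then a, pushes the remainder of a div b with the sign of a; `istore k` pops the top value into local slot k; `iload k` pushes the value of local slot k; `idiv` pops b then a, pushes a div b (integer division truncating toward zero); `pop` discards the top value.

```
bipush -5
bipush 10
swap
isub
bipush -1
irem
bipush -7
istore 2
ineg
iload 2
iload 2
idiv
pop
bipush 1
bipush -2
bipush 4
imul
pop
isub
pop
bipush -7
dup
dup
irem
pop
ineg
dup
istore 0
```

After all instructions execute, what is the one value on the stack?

7

bipush -5 -> -5
bipush 10 -> -5 10
swap      -> 10 -5
isub      -> 15
bipush -1 -> 15 -1
irem      -> 0
bipush -7 -> 0 -7
istore 2  -> 0
ineg      -> 0
iload 2   -> 0 -7
iload 2   -> 0 -7 -7
idiv      -> 0 1
pop       -> 0
bipush 1  -> 0 1
bipush -2 -> 0 1 -2
bipush 4  -> 0 1 -2 4
imul      -> 0 1 -8
pop       -> 0 1
isub      -> -1
pop       -> (empty)
bipush -7 -> -7
dup       -> -7 -7
dup       -> -7 -7 -7
irem      -> -7 0
pop       -> -7
ineg      -> 7
dup       -> 7 7
istore 0  -> 7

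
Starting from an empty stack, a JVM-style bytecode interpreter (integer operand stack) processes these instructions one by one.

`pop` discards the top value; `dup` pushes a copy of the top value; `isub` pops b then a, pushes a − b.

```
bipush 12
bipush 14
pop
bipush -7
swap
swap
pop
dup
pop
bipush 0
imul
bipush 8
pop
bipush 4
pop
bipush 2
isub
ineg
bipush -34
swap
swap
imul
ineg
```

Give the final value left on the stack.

bipush 12  → [12]
bipush 14  → [12, 14]
pop        → [12]
bipush -7  → [12, -7]
swap       → [-7, 12]
swap       → [12, -7]
pop        → [12]
dup        → [12, 12]
pop        → [12]
bipush 0   → [12, 0]
imul       → [0]
bipush 8   → [0, 8]
pop        → [0]
bipush 4   → [0, 4]
pop        → [0]
bipush 2   → [0, 2]
isub       → [-2]
ineg       → [2]
bipush -34 → [2, -34]
swap       → [-34, 2]
swap       → [2, -34]
imul       → [-68]
ineg       → [68]

68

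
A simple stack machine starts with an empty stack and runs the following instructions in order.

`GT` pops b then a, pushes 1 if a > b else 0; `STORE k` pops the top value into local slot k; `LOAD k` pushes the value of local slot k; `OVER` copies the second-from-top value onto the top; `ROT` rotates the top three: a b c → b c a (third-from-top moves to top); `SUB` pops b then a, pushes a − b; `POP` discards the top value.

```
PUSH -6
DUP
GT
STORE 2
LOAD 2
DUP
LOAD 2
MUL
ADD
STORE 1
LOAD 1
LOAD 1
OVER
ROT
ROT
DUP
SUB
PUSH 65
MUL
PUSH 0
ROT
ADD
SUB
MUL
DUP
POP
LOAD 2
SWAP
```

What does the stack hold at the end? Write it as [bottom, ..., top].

[0, 0]

PUSH -6 : -6
DUP     : -6 -6
GT      : 0
STORE 2 : (empty)
LOAD 2  : 0
DUP     : 0 0
LOAD 2  : 0 0 0
MUL     : 0 0
ADD     : 0
STORE 1 : (empty)
LOAD 1  : 0
LOAD 1  : 0 0
OVER    : 0 0 0
ROT     : 0 0 0
ROT     : 0 0 0
DUP     : 0 0 0 0
SUB     : 0 0 0
PUSH 65 : 0 0 0 65
MUL     : 0 0 0
PUSH 0  : 0 0 0 0
ROT     : 0 0 0 0
ADD     : 0 0 0
SUB     : 0 0
MUL     : 0
DUP     : 0 0
POP     : 0
LOAD 2  : 0 0
SWAP    : 0 0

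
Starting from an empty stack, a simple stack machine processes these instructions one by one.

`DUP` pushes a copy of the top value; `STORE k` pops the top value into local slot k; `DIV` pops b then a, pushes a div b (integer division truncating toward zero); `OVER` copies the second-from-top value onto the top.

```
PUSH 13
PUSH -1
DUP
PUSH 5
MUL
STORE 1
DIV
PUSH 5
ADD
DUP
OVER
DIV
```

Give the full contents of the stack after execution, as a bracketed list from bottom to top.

[-8, 1]

PUSH 13  13
PUSH -1  13 -1
DUP      13 -1 -1
PUSH 5   13 -1 -1 5
MUL      13 -1 -5
STORE 1  13 -1
DIV      -13
PUSH 5   -13 5
ADD      -8
DUP      -8 -8
OVER     -8 -8 -8
DIV      -8 1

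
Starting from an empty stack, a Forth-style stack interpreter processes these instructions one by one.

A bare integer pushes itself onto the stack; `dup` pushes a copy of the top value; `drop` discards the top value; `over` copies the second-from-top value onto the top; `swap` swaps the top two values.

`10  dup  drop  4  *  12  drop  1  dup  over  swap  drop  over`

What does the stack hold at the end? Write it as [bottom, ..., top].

[40, 1, 1, 1]

10   -> [10]
dup  -> [10, 10]
drop -> [10]
4    -> [10, 4]
*    -> [40]
12   -> [40, 12]
drop -> [40]
1    -> [40, 1]
dup  -> [40, 1, 1]
over -> [40, 1, 1, 1]
swap -> [40, 1, 1, 1]
drop -> [40, 1, 1]
over -> [40, 1, 1, 1]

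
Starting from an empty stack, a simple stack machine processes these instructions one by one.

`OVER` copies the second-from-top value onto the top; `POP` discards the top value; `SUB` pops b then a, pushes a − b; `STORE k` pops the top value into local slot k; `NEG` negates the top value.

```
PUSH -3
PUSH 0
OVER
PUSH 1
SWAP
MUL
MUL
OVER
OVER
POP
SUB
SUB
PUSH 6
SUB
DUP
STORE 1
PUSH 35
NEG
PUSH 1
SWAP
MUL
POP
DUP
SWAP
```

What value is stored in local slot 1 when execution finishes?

PUSH -3 -> -3
PUSH 0  -> -3 0
OVER    -> -3 0 -3
PUSH 1  -> -3 0 -3 1
SWAP    -> -3 0 1 -3
MUL     -> -3 0 -3
MUL     -> -3 0
OVER    -> -3 0 -3
OVER    -> -3 0 -3 0
POP     -> -3 0 -3
SUB     -> -3 3
SUB     -> -6
PUSH 6  -> -6 6
SUB     -> -12
DUP     -> -12 -12
STORE 1 -> -12
PUSH 35 -> -12 35
NEG     -> -12 -35
PUSH 1  -> -12 -35 1
SWAP    -> -12 1 -35
MUL     -> -12 -35
POP     -> -12
DUP     -> -12 -12
SWAP    -> -12 -12

-12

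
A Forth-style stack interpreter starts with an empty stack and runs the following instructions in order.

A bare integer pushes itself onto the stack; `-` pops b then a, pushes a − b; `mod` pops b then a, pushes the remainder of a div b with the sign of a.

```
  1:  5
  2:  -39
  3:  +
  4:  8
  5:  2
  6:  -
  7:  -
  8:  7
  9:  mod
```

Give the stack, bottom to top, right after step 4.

[-34, 8]

5   : [5]
-39 : [5, -39]
+   : [-34]
8   : [-34, 8]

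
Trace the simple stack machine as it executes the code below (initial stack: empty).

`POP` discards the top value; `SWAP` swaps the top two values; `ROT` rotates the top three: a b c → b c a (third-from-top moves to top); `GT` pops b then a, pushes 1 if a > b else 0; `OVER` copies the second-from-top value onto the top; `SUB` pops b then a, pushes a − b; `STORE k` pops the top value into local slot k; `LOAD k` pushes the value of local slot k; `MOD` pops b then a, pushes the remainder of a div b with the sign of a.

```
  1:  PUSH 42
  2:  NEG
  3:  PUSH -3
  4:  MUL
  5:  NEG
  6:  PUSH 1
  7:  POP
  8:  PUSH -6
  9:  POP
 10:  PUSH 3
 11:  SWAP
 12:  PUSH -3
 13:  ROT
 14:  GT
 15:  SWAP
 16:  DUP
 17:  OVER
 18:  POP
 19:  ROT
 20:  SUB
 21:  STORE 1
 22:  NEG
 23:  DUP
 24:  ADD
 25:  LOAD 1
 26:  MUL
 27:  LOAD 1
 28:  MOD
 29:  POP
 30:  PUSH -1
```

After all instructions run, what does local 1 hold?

PUSH 42  42
NEG      -42
PUSH -3  -42 -3
MUL      126
NEG      -126
PUSH 1   -126 1
POP      -126
PUSH -6  -126 -6
POP      -126
PUSH 3   -126 3
SWAP     3 -126
PUSH -3  3 -126 -3
ROT      -126 -3 3
GT       -126 0
SWAP     0 -126
DUP      0 -126 -126
OVER     0 -126 -126 -126
POP      0 -126 -126
ROT      -126 -126 0
SUB      -126 -126
STORE 1  -126
NEG      126
DUP      126 126
ADD      252
LOAD 1   252 -126
MUL      -31752
LOAD 1   -31752 -126
MOD      0
POP      (empty)
PUSH -1  -1

-126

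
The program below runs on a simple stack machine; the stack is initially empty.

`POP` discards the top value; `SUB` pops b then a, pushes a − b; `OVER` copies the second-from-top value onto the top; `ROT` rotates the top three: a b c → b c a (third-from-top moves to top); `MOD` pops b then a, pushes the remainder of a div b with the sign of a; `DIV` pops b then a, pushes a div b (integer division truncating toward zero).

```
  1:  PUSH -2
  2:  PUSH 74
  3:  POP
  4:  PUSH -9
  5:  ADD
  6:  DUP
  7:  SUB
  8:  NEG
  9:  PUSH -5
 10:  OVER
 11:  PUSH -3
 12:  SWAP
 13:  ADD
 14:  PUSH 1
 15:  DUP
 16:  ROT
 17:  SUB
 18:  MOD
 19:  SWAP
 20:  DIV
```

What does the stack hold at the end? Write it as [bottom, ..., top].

[0, 0]

PUSH -2  [-2]
PUSH 74  [-2, 74]
POP      [-2]
PUSH -9  [-2, -9]
ADD      [-11]
DUP      [-11, -11]
SUB      [0]
NEG      [0]
PUSH -5  [0, -5]
OVER     [0, -5, 0]
PUSH -3  [0, -5, 0, -3]
SWAP     [0, -5, -3, 0]
ADD      [0, -5, -3]
PUSH 1   [0, -5, -3, 1]
DUP      [0, -5, -3, 1, 1]
ROT      [0, -5, 1, 1, -3]
SUB      [0, -5, 1, 4]
MOD      [0, -5, 1]
SWAP     [0, 1, -5]
DIV      [0, 0]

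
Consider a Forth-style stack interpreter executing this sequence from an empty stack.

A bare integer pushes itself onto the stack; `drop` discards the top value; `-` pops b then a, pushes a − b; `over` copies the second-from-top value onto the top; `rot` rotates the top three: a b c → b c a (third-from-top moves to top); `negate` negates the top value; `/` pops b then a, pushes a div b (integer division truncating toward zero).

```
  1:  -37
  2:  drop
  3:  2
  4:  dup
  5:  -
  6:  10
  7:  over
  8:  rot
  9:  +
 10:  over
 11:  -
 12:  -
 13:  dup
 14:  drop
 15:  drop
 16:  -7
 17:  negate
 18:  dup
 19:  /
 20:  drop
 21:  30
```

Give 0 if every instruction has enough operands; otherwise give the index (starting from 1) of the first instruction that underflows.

0

-37    → -37
drop   → (empty)
2      → 2
dup    → 2 2
-      → 0
10     → 0 10
over   → 0 10 0
rot    → 10 0 0
+      → 10 0
over   → 10 0 10
-      → 10 -10
-      → 20
dup    → 20 20
drop   → 20
drop   → (empty)
-7     → -7
negate → 7
dup    → 7 7
/      → 1
drop   → (empty)
30     → 30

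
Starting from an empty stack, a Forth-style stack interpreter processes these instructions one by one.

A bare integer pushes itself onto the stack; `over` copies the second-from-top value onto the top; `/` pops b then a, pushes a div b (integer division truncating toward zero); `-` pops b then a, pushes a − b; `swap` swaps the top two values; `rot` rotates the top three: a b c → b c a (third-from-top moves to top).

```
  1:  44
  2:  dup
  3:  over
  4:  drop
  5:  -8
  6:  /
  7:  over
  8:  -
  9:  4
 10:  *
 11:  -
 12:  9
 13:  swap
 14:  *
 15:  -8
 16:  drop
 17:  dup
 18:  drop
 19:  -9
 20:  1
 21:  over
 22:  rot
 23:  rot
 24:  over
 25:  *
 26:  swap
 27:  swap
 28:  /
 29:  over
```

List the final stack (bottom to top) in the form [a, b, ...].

[2160, -9, 1, -9]

44   → [44]
dup  → [44, 44]
over → [44, 44, 44]
drop → [44, 44]
-8   → [44, 44, -8]
/    → [44, -5]
over → [44, -5, 44]
-    → [44, -49]
4    → [44, -49, 4]
*    → [44, -196]
-    → [240]
9    → [240, 9]
swap → [9, 240]
*    → [2160]
-8   → [2160, -8]
drop → [2160]
dup  → [2160, 2160]
drop → [2160]
-9   → [2160, -9]
1    → [2160, -9, 1]
over → [2160, -9, 1, -9]
rot  → [2160, 1, -9, -9]
rot  → [2160, -9, -9, 1]
over → [2160, -9, -9, 1, -9]
*    → [2160, -9, -9, -9]
swap → [2160, -9, -9, -9]
swap → [2160, -9, -9, -9]
/    → [2160, -9, 1]
over → [2160, -9, 1, -9]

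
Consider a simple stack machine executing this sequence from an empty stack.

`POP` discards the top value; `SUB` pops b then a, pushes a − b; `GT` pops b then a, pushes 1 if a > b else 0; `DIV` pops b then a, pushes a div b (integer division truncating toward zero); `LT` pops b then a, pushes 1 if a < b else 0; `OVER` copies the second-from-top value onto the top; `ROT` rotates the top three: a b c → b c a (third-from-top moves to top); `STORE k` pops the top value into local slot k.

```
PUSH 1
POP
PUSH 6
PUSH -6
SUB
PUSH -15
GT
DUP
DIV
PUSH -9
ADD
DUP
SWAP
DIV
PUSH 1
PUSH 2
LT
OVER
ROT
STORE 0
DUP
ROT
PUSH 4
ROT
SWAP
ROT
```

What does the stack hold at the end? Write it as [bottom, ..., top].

[1, 1, 4, 1]

PUSH 1   : 1
POP      : (empty)
PUSH 6   : 6
PUSH -6  : 6 -6
SUB      : 12
PUSH -15 : 12 -15
GT       : 1
DUP      : 1 1
DIV      : 1
PUSH -9  : 1 -9
ADD      : -8
DUP      : -8 -8
SWAP     : -8 -8
DIV      : 1
PUSH 1   : 1 1
PUSH 2   : 1 1 2
LT       : 1 1
OVER     : 1 1 1
ROT      : 1 1 1
STORE 0  : 1 1
DUP      : 1 1 1
ROT      : 1 1 1
PUSH 4   : 1 1 1 4
ROT      : 1 1 4 1
SWAP     : 1 1 1 4
ROT      : 1 1 4 1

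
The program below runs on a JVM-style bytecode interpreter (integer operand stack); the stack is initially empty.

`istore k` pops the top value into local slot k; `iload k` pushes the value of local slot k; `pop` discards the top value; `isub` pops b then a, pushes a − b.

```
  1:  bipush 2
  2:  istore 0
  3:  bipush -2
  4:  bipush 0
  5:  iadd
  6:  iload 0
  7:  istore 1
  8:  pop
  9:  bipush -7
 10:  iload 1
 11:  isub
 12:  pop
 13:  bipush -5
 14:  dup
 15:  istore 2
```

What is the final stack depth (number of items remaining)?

bipush 2  -> 2
istore 0  -> (empty)
bipush -2 -> -2
bipush 0  -> -2 0
iadd      -> -2
iload 0   -> -2 2
istore 1  -> -2
pop       -> (empty)
bipush -7 -> -7
iload 1   -> -7 2
isub      -> -9
pop       -> (empty)
bipush -5 -> -5
dup       -> -5 -5
istore 2  -> -5

1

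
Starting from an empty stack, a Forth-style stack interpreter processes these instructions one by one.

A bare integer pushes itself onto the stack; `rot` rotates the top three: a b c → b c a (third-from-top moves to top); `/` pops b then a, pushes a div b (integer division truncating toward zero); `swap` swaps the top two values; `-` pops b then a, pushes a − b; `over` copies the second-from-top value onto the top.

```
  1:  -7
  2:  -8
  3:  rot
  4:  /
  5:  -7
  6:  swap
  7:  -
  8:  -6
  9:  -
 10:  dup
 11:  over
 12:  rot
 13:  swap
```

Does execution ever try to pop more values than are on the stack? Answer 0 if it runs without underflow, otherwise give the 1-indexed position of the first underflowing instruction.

3

-7  [-7]
-8  [-7, -8]
rot  — needs 3 operands, stack has 2 → underflow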